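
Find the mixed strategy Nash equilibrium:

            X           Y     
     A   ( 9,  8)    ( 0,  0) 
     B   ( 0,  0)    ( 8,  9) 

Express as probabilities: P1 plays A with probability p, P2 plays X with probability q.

p = 0.5294, q = 0.4706

Work:
Find probabilities that make opponent indifferent:
P2 chooses q to make P1 indifferent between A and B
P1 chooses p to make P2 indifferent between X and Y
Mixed NE: P1 plays (A: 0.5294, B: 0.4706), P2 plays (X: 0.4706, Y: 0.5294)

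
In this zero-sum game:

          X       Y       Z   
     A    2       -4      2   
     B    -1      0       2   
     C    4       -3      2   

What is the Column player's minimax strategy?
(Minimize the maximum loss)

Column should play Y, value = 0

Work:
Column player minimizes Row's maximum payoff:
Column X: max payoff to Row = 4
Column Y: max payoff to Row = 0
Column Z: max payoff to Row = 2
Minimum is 0, achieved by column Y.
Minimax strategy: Y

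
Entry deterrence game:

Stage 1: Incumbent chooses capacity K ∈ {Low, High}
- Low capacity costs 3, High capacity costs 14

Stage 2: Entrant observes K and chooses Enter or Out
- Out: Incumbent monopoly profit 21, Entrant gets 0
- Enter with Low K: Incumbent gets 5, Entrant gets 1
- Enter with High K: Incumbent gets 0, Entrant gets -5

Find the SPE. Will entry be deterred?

SPE: (High, Enter|Low, Out|High); Entry deterred. Incumbent net profit = 7

Work:
After Low K: Entrant enters (1 > 0)
After High K: Entrant stays out (-5 < 0)
Incumbent: Low → 5−3=2, High → 21−14=7
Incumbent chooses High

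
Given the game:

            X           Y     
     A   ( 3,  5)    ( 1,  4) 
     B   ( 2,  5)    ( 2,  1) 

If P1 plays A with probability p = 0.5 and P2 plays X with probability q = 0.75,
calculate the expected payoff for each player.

E[P1] = 2.25, E[P2] = 4.375

Work:
E[P1] = p·q·π₁(A,X) + p·(1-q)·π₁(A,Y) + (1-p)·q·π₁(B,X) + (1-p)·(1-q)·π₁(B,Y)
= 0.5·0.75·3 + 0.5·0.25·1 + 0.5·0.75·2 + 0.5·0.25·2
= 2.25

E[P2] = 4.375 (similar calculation)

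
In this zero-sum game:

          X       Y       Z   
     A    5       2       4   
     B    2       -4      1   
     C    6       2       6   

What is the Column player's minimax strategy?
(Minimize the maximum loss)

Column should play Y, value = 2

Work:
Column player minimizes Row's maximum payoff:
Column X: max payoff to Row = 6
Column Y: max payoff to Row = 2
Column Z: max payoff to Row = 6
Minimum is 2, achieved by column Y.
Minimax strategy: Y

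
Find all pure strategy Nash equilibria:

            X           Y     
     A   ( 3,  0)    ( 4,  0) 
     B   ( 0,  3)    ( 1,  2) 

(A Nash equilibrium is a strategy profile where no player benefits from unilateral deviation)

Nash equilibrium: (A, X), (A, Y)

Work:
Best responses:
  P1 vs X: payoffs [3, 0] → best response A (payoff 3)
  P1 vs Y: payoffs [4, 1] → best response A (payoff 4)
  P2 vs A: payoffs [0, 0] → best response X/Y (payoff 0)
  P2 vs B: payoffs [3, 2] → best response X (payoff 3)
Mutual best responses: (A,X), (A,Y) → Nash equilibria.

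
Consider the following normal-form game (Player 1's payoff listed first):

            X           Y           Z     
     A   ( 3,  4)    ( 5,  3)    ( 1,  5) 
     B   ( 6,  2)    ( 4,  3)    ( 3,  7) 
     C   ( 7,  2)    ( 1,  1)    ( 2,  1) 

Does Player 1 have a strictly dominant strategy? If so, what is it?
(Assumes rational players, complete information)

No strictly dominant strategy exists for Player 1

Work:
A strategy strictly dominates another if it gives a strictly higher payoff against every opponent action. Compare each pair of P1's strategies column-by-column:
  A vs B: [3 vs 6, 5 vs 4, 1 vs 3] → A does not strictly dominate B (column X: 3 ≤ 6)
  A vs C: [3 vs 7, 5 vs 1, 1 vs 2] → A does not strictly dominate C (column X: 3 ≤ 7)
  B vs A: [6 vs 3, 4 vs 5, 3 vs 1] → B does not strictly dominate A (column Y: 4 ≤ 5)
  B vs C: [6 vs 7, 4 vs 1, 3 vs 2] → B does not strictly dominate C (column X: 6 ≤ 7)
  C vs A: [7 vs 3, 1 vs 5, 2 vs 1] → C does not strictly dominate A (column Y: 1 ≤ 5)
  C vs B: [7 vs 6, 1 vs 4, 2 vs 3] → C does not strictly dominate B (column Y: 1 ≤ 4)
No single strategy strictly dominates all others → no strictly dominant strategy.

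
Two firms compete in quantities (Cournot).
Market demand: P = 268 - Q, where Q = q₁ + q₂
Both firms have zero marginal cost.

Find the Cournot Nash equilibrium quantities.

q₁* = q₂* = 89.33; P* = 89.33

Work:
Profit: π_i = P·q_i = (a - q_i - q_j)·q_i
FOC: ∂π_i/∂q_i = a - 2q_i - q_j = 0
Reaction function: q_i = (268 - q_j)/2
Symmetry: q* = 268/3 = 89.33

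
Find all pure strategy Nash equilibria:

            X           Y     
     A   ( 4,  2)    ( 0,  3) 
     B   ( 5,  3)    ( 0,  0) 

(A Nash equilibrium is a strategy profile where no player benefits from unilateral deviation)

Nash equilibrium: (A, Y), (B, X)

Work:
Best responses:
  P1 vs X: payoffs [4, 5] → best response B (payoff 5)
  P1 vs Y: payoffs [0, 0] → best response A/B (payoff 0)
  P2 vs A: payoffs [2, 3] → best response Y (payoff 3)
  P2 vs B: payoffs [3, 0] → best response X (payoff 3)
Mutual best responses: (A,Y), (B,X) → Nash equilibria.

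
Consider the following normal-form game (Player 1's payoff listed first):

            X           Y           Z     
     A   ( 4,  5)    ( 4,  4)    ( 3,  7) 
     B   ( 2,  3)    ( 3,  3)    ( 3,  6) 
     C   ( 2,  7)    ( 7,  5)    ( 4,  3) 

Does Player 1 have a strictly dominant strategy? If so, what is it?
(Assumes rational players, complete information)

No strictly dominant strategy exists for Player 1

Work:
A strategy strictly dominates another if it gives a strictly higher payoff against every opponent action. Compare each pair of P1's strategies column-by-column:
  A vs B: [4 vs 2, 4 vs 3, 3 vs 3] → A does not strictly dominate B (column Z: 3 ≤ 3)
  A vs C: [4 vs 2, 4 vs 7, 3 vs 4] → A does not strictly dominate C (column Y: 4 ≤ 7)
  B vs A: [2 vs 4, 3 vs 4, 3 vs 3] → B does not strictly dominate A (column X: 2 ≤ 4)
  B vs C: [2 vs 2, 3 vs 7, 3 vs 4] → B does not strictly dominate C (column X: 2 ≤ 2)
  C vs A: [2 vs 4, 7 vs 4, 4 vs 3] → C does not strictly dominate A (column X: 2 ≤ 4)
  C vs B: [2 vs 2, 7 vs 3, 4 vs 3] → C does not strictly dominate B (column X: 2 ≤ 2)
No single strategy strictly dominates all others → no strictly dominant strategy.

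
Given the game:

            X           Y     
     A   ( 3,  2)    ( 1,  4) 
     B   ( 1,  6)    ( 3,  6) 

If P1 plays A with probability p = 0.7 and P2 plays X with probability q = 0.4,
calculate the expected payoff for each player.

E[P1] = 1.92, E[P2] = 4.04

Work:
E[P1] = p·q·π₁(A,X) + p·(1-q)·π₁(A,Y) + (1-p)·q·π₁(B,X) + (1-p)·(1-q)·π₁(B,Y)
= 0.7·0.4·3 + 0.7·0.6·1 + 0.3·0.4·1 + 0.3·0.6·3
= 1.92

E[P2] = 4.04 (similar calculation)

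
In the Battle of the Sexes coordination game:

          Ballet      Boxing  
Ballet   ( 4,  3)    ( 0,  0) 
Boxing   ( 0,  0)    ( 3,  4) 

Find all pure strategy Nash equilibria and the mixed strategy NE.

Pure NE: (Ballet, Ballet) and (Boxing, Boxing); Mixed NE: p = 0.5714, q = 0.4286

Work:
Check pure NE:
(Ballet, Ballet): (4, 3) - no unilateral deviation beneficial
(Boxing, Boxing): (3, 4) - no unilateral deviation beneficial
Mixed NE: P1 plays Ballet with p = 0.5714, P2 plays Ballet with q = 0.4286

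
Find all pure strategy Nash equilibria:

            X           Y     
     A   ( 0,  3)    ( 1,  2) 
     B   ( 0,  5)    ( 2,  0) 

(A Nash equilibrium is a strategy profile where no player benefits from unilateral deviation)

Nash equilibrium: (A, X), (B, X)

Work:
Best responses:
  P1 vs X: payoffs [0, 0] → best response A/B (payoff 0)
  P1 vs Y: payoffs [1, 2] → best response B (payoff 2)
  P2 vs A: payoffs [3, 2] → best response X (payoff 3)
  P2 vs B: payoffs [5, 0] → best response X (payoff 5)
Mutual best responses: (A,X), (B,X) → Nash equilibria.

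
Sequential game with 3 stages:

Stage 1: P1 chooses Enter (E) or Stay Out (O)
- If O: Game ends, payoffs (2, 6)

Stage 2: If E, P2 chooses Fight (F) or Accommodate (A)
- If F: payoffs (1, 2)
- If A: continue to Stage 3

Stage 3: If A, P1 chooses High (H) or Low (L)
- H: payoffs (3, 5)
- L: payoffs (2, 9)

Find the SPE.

SPE: (E, A, H); Outcome (3, 5)

Work:
Stage 3: P1 chooses H (3 vs 2)
Stage 2: P2: F->2, A->5 (anticipating H). Choose A
Stage 1: P1: O->2, E->3 (anticipating A, H). Choose E
SPE path: E -> A -> H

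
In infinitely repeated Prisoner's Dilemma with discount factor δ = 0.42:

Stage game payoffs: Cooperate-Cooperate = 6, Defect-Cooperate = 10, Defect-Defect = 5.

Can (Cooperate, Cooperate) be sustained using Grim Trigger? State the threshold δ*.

δ* = 0.8; since δ = 0.42 < 0.8, cooperation cannot be sustained

Work:
For Grim Trigger:
Cooperate forever: 6/(1-δ)
Defect then punished: 10 + 5·δ/(1-δ)
Need: 6/(1-δ) ≥ 10 + 5·δ/(1-δ)
Solving: δ ≥ (T-R)/(T-P) = (10-6)/(10-5) = 0.8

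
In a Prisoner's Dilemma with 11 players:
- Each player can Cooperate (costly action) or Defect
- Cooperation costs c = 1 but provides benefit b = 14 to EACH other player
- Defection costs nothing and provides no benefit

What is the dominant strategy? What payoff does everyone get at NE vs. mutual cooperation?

Dominant: Defect; NE payoff = 0; Coop payoff = 139

Work:
Defect dominates (saves cost c = 1, benefit to others is external)
NE: All defect → everyone gets 0
If all cooperate: each receives (10)×14 - 1 = 139
Social dilemma: 139 > 0 but NE gives 0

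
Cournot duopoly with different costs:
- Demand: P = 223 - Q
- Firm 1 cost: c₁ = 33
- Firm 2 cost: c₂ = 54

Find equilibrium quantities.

q₁* = 70.33, q₂* = 49.33

Work:
Reaction: q₁ = (223 - 33 - q₂)/2
Reaction: q₂ = (223 - 54 - q₁)/2
Solve simultaneously:
q₁* = (223 - 2×33 + 54)/3 = 70.33
q₂* = (223 - 2×54 + 33)/3 = 49.33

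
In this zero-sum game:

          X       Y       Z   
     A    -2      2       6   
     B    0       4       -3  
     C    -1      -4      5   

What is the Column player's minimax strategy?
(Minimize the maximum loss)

Column should play X, value = 0

Work:
Column player minimizes Row's maximum payoff:
Column X: max payoff to Row = 0
Column Y: max payoff to Row = 4
Column Z: max payoff to Row = 6
Minimum is 0, achieved by column X.
Minimax strategy: X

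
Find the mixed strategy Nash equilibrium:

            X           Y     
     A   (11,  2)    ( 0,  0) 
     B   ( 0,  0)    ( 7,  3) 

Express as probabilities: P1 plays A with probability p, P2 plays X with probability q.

p = 0.6, q = 0.3889

Work:
Find probabilities that make opponent indifferent:
P2 chooses q to make P1 indifferent between A and B
P1 chooses p to make P2 indifferent between X and Y
Mixed NE: P1 plays (A: 0.6, B: 0.4), P2 plays (X: 0.3889, Y: 0.6111)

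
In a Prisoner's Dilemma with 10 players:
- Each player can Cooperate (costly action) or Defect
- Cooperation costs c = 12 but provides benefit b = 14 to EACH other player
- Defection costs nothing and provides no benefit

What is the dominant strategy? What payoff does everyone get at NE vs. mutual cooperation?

Dominant: Defect; NE payoff = 0; Coop payoff = 114

Work:
Defect dominates (saves cost c = 12, benefit to others is external)
NE: All defect → everyone gets 0
If all cooperate: each receives (9)×14 - 12 = 114
Social dilemma: 114 > 0 but NE gives 0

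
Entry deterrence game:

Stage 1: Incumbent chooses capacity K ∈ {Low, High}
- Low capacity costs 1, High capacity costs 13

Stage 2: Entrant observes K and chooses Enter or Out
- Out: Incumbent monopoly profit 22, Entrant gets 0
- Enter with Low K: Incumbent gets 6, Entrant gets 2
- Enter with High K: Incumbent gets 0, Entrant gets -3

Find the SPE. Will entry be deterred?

SPE: (High, Enter|Low, Out|High); Entry deterred. Incumbent net profit = 9

Work:
After Low K: Entrant enters (2 > 0)
After High K: Entrant stays out (-3 < 0)
Incumbent: Low → 6−1=5, High → 22−13=9
Incumbent chooses High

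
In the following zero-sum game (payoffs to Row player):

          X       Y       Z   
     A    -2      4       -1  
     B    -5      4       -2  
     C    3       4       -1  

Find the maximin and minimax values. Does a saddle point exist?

Maximin = -1, Minimax = -1, Saddle: True

Work:
Row minimums: [-2, -5, -1] → maximin = -1
Column maximums: [3, 4, -1] → minimax = -1
Saddle point exists! Game value = -1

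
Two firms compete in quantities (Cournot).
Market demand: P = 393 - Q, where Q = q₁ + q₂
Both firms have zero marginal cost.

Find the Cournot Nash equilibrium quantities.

q₁* = q₂* = 131.0; P* = 131.0

Work:
Profit: π_i = P·q_i = (a - q_i - q_j)·q_i
FOC: ∂π_i/∂q_i = a - 2q_i - q_j = 0
Reaction function: q_i = (393 - q_j)/2
Symmetry: q* = 393/3 = 131.0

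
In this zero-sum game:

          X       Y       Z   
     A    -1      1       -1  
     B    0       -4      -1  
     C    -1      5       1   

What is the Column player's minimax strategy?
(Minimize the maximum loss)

Column should play X, value = 0

Work:
Column player minimizes Row's maximum payoff:
Column X: max payoff to Row = 0
Column Y: max payoff to Row = 5
Column Z: max payoff to Row = 1
Minimum is 0, achieved by column X.
Minimax strategy: X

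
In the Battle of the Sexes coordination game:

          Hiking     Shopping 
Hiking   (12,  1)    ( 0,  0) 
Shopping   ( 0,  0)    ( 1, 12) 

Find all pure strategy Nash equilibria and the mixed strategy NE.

Pure NE: (Hiking, Hiking) and (Shopping, Shopping); Mixed NE: p = 0.9231, q = 0.0769

Work:
Check pure NE:
(Hiking, Hiking): (12, 1) - no unilateral deviation beneficial
(Shopping, Shopping): (1, 12) - no unilateral deviation beneficial
Mixed NE: P1 plays Hiking with p = 0.9231, P2 plays Hiking with q = 0.0769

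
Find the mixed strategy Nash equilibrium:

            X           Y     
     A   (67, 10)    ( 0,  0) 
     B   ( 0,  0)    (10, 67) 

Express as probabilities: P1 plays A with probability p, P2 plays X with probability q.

p = 0.8701, q = 0.1299

Work:
Find probabilities that make opponent indifferent:
P2 chooses q to make P1 indifferent between A and B
P1 chooses p to make P2 indifferent between X and Y
Mixed NE: P1 plays (A: 0.8701, B: 0.1299), P2 plays (X: 0.1299, Y: 0.8701)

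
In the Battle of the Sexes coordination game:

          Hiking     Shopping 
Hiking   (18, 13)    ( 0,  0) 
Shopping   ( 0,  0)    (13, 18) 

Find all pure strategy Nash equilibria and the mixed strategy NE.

Pure NE: (Hiking, Hiking) and (Shopping, Shopping); Mixed NE: p = 0.5806, q = 0.4194

Work:
Check pure NE:
(Hiking, Hiking): (18, 13) - no unilateral deviation beneficial
(Shopping, Shopping): (13, 18) - no unilateral deviation beneficial
Mixed NE: P1 plays Hiking with p = 0.5806, P2 plays Hiking with q = 0.4194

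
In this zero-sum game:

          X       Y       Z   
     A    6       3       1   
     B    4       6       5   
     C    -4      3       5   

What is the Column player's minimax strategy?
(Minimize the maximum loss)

Column should play Z, value = 5

Work:
Column player minimizes Row's maximum payoff:
Column X: max payoff to Row = 6
Column Y: max payoff to Row = 6
Column Z: max payoff to Row = 5
Minimum is 5, achieved by column Z.
Minimax strategy: Z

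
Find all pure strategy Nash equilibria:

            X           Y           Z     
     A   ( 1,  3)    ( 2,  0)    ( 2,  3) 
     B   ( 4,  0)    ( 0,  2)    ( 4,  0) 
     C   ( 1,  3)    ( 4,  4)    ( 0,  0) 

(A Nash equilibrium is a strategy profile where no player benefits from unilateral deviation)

Nash equilibrium: (C, Y)

Work:
Best responses:
  P1 vs X: payoffs [1, 4, 1] → best response B (payoff 4)
  P1 vs Y: payoffs [2, 0, 4] → best response C (payoff 4)
  P1 vs Z: payoffs [2, 4, 0] → best response B (payoff 4)
  P2 vs A: payoffs [3, 0, 3] → best response X/Z (payoff 3)
  P2 vs B: payoffs [0, 2, 0] → best response Y (payoff 2)
  P2 vs C: payoffs [3, 4, 0] → best response Y (payoff 4)
Mutual best responses: (C,Y) → Nash equilibria.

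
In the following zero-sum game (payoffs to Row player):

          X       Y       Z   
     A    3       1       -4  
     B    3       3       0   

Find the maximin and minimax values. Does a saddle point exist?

Maximin = 0, Minimax = 0, Saddle: True

Work:
Row minimums: [-4, 0] → maximin = 0
Column maximums: [3, 3, 0] → minimax = 0
Saddle point exists! Game value = 0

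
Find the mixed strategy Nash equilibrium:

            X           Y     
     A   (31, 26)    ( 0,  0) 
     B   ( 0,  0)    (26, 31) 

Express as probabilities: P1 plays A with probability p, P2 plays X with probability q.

p = 0.5439, q = 0.4561

Work:
Find probabilities that make opponent indifferent:
P2 chooses q to make P1 indifferent between A and B
P1 chooses p to make P2 indifferent between X and Y
Mixed NE: P1 plays (A: 0.5439, B: 0.4561), P2 plays (X: 0.4561, Y: 0.5439)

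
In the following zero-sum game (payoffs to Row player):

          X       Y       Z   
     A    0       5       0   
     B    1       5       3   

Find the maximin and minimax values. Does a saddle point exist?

Maximin = 1, Minimax = 1, Saddle: True

Work:
Row minimums: [0, 1] → maximin = 1
Column maximums: [1, 5, 3] → minimax = 1
Saddle point exists! Game value = 1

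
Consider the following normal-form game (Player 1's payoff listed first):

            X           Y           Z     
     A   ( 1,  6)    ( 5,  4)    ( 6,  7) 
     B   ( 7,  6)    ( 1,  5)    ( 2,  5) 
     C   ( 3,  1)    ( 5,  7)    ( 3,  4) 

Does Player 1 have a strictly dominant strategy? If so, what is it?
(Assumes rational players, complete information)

No strictly dominant strategy exists for Player 1

Work:
A strategy strictly dominates another if it gives a strictly higher payoff against every opponent action. Compare each pair of P1's strategies column-by-column:
  A vs B: [1 vs 7, 5 vs 1, 6 vs 2] → A does not strictly dominate B (column X: 1 ≤ 7)
  A vs C: [1 vs 3, 5 vs 5, 6 vs 3] → A does not strictly dominate C (column X: 1 ≤ 3)
  B vs A: [7 vs 1, 1 vs 5, 2 vs 6] → B does not strictly dominate A (column Y: 1 ≤ 5)
  B vs C: [7 vs 3, 1 vs 5, 2 vs 3] → B does not strictly dominate C (column Y: 1 ≤ 5)
  C vs A: [3 vs 1, 5 vs 5, 3 vs 6] → C does not strictly dominate A (column Y: 5 ≤ 5)
  C vs B: [3 vs 7, 5 vs 1, 3 vs 2] → C does not strictly dominate B (column X: 3 ≤ 7)
No single strategy strictly dominates all others → no strictly dominant strategy.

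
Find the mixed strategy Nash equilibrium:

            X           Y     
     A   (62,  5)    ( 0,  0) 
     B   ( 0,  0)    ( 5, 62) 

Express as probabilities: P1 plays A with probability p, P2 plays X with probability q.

p = 0.9254, q = 0.0746

Work:
Find probabilities that make opponent indifferent:
P2 chooses q to make P1 indifferent between A and B
P1 chooses p to make P2 indifferent between X and Y
Mixed NE: P1 plays (A: 0.9254, B: 0.0746), P2 plays (X: 0.0746, Y: 0.9254)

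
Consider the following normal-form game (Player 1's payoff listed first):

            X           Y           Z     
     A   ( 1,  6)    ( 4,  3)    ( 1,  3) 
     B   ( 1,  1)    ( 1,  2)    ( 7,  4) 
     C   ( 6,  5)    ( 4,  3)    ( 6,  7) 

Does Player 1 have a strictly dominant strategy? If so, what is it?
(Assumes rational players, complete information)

No strictly dominant strategy exists for Player 1

Work:
A strategy strictly dominates another if it gives a strictly higher payoff against every opponent action. Compare each pair of P1's strategies column-by-column:
  A vs B: [1 vs 1, 4 vs 1, 1 vs 7] → A does not strictly dominate B (column X: 1 ≤ 1)
  A vs C: [1 vs 6, 4 vs 4, 1 vs 6] → A does not strictly dominate C (column X: 1 ≤ 6)
  B vs A: [1 vs 1, 1 vs 4, 7 vs 1] → B does not strictly dominate A (column X: 1 ≤ 1)
  B vs C: [1 vs 6, 1 vs 4, 7 vs 6] → B does not strictly dominate C (column X: 1 ≤ 6)
  C vs A: [6 vs 1, 4 vs 4, 6 vs 1] → C does not strictly dominate A (column Y: 4 ≤ 4)
  C vs B: [6 vs 1, 4 vs 1, 6 vs 7] → C does not strictly dominate B (column Z: 6 ≤ 7)
No single strategy strictly dominates all others → no strictly dominant strategy.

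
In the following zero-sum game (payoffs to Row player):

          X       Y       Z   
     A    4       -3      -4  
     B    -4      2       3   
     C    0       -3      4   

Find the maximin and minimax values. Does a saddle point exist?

Maximin = -3, Minimax = 2, Saddle: False

Work:
Row minimums: [-4, -4, -3] → maximin = -3
Column maximums: [4, 2, 4] → minimax = 2
No saddle point (maximin ≠ minimax). Mixed strategy needed.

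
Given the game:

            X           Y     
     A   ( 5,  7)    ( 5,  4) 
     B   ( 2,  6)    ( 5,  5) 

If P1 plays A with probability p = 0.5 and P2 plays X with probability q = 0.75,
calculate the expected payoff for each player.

E[P1] = 3.875, E[P2] = 6.0

Work:
E[P1] = p·q·π₁(A,X) + p·(1-q)·π₁(A,Y) + (1-p)·q·π₁(B,X) + (1-p)·(1-q)·π₁(B,Y)
= 0.5·0.75·5 + 0.5·0.25·5 + 0.5·0.75·2 + 0.5·0.25·5
= 3.875

E[P2] = 6.0 (similar calculation)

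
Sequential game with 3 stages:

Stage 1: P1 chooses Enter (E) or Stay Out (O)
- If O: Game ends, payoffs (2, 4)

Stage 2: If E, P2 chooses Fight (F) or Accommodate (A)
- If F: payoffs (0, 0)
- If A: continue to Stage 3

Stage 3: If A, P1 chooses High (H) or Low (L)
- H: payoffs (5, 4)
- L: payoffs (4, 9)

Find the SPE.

SPE: (E, A, H); Outcome (5, 4)

Work:
Stage 3: P1 chooses H (5 vs 4)
Stage 2: P2: F->0, A->4 (anticipating H). Choose A
Stage 1: P1: O->2, E->5 (anticipating A, H). Choose E
SPE path: E -> A -> H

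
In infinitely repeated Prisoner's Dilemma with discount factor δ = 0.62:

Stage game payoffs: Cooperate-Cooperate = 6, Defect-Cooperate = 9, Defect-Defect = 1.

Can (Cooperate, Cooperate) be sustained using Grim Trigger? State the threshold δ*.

δ* = 0.375; since δ = 0.62 ≥ 0.375, cooperation can be sustained

Work:
For Grim Trigger:
Cooperate forever: 6/(1-δ)
Defect then punished: 9 + 1·δ/(1-δ)
Need: 6/(1-δ) ≥ 9 + 1·δ/(1-δ)
Solving: δ ≥ (T-R)/(T-P) = (9-6)/(9-1) = 0.375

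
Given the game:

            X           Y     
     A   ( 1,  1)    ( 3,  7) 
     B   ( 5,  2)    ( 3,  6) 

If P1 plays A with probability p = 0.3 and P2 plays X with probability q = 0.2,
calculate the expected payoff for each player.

E[P1] = 3.16, E[P2] = 5.38

Work:
E[P1] = p·q·π₁(A,X) + p·(1-q)·π₁(A,Y) + (1-p)·q·π₁(B,X) + (1-p)·(1-q)·π₁(B,Y)
= 0.3·0.2·1 + 0.3·0.8·3 + 0.7·0.2·5 + 0.7·0.8·3
= 3.16

E[P2] = 5.38 (similar calculation)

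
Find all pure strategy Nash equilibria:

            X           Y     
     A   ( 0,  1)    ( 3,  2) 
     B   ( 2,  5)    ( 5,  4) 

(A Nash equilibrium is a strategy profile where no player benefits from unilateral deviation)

Nash equilibrium: (B, X)

Work:
Best responses:
  P1 vs X: payoffs [0, 2] → best response B (payoff 2)
  P1 vs Y: payoffs [3, 5] → best response B (payoff 5)
  P2 vs A: payoffs [1, 2] → best response Y (payoff 2)
  P2 vs B: payoffs [5, 4] → best response X (payoff 5)
Mutual best responses: (B,X) → Nash equilibria.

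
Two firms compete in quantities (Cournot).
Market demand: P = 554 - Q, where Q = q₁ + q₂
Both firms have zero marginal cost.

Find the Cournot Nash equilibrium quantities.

q₁* = q₂* = 184.67; P* = 184.67

Work:
Profit: π_i = P·q_i = (a - q_i - q_j)·q_i
FOC: ∂π_i/∂q_i = a - 2q_i - q_j = 0
Reaction function: q_i = (554 - q_j)/2
Symmetry: q* = 554/3 = 184.67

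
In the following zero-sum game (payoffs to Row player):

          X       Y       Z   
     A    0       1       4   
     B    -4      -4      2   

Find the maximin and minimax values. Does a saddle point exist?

Maximin = 0, Minimax = 0, Saddle: True

Work:
Row minimums: [0, -4] → maximin = 0
Column maximums: [0, 1, 4] → minimax = 0
Saddle point exists! Game value = 0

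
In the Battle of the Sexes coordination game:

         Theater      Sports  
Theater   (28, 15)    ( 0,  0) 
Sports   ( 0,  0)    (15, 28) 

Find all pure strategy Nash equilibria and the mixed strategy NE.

Pure NE: (Theater, Theater) and (Sports, Sports); Mixed NE: p = 0.6512, q = 0.3488

Work:
Check pure NE:
(Theater, Theater): (28, 15) - no unilateral deviation beneficial
(Sports, Sports): (15, 28) - no unilateral deviation beneficial
Mixed NE: P1 plays Theater with p = 0.6512, P2 plays Theater with q = 0.3488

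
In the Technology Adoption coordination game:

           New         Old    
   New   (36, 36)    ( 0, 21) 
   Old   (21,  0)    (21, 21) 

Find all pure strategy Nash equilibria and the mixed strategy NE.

Pure NE: (New, New) and (Old, Old); Mixed NE: p = 0.5833, q = 0.5833

Work:
Check pure NE:
(New, New): (36, 36) - no unilateral deviation beneficial
(Old, Old): (21, 21) - no unilateral deviation beneficial
Mixed NE: P1 plays New with p = 0.5833, P2 plays New with q = 0.5833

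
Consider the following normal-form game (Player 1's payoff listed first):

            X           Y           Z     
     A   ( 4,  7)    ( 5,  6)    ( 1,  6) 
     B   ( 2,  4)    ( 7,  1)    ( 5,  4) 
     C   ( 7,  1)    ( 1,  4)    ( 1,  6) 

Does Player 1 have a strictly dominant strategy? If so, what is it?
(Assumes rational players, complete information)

No strictly dominant strategy exists for Player 1

Work:
A strategy strictly dominates another if it gives a strictly higher payoff against every opponent action. Compare each pair of P1's strategies column-by-column:
  A vs B: [4 vs 2, 5 vs 7, 1 vs 5] → A does not strictly dominate B (column Y: 5 ≤ 7)
  A vs C: [4 vs 7, 5 vs 1, 1 vs 1] → A does not strictly dominate C (column X: 4 ≤ 7)
  B vs A: [2 vs 4, 7 vs 5, 5 vs 1] → B does not strictly dominate A (column X: 2 ≤ 4)
  B vs C: [2 vs 7, 7 vs 1, 5 vs 1] → B does not strictly dominate C (column X: 2 ≤ 7)
  C vs A: [7 vs 4, 1 vs 5, 1 vs 1] → C does not strictly dominate A (column Y: 1 ≤ 5)
  C vs B: [7 vs 2, 1 vs 7, 1 vs 5] → C does not strictly dominate B (column Y: 1 ≤ 7)
No single strategy strictly dominates all others → no strictly dominant strategy.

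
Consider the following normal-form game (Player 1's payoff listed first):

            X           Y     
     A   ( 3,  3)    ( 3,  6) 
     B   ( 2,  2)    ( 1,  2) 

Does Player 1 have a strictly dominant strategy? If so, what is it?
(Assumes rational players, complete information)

Yes, Player 1's strictly dominant strategy is A

Work:
A strategy strictly dominates another if it gives a strictly higher payoff against every opponent action. Compare each pair of P1's strategies column-by-column:
  A vs B: [3 vs 2, 3 vs 1] → A strictly dominates B
  B vs A: [2 vs 3, 1 vs 3] → B does not strictly dominate A (column X: 2 ≤ 3)
A strictly dominates every other strategy → strictly dominant.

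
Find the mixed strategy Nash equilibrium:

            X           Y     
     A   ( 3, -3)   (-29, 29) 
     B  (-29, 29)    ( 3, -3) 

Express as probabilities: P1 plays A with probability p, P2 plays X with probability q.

p = 0.5, q = 0.5

Work:
Find probabilities that make opponent indifferent:
P2 chooses q to make P1 indifferent between A and B
P1 chooses p to make P2 indifferent between X and Y
Mixed NE: P1 plays (A: 0.5, B: 0.5), P2 plays (X: 0.5, Y: 0.5)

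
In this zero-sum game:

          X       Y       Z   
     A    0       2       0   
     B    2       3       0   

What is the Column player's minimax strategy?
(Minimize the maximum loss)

Column should play Z, value = 0

Work:
Column player minimizes Row's maximum payoff:
Column X: max payoff to Row = 2
Column Y: max payoff to Row = 3
Column Z: max payoff to Row = 0
Minimum is 0, achieved by column Z.
Minimax strategy: Z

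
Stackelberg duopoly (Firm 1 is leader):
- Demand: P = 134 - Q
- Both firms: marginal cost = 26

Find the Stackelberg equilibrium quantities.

q₁* (leader) = 54.0, q₂* (follower) = 27.0

Work:
Follower's reaction: q₂ = (a - c - q₁)/2
Leader substitutes: π₁ = q₁·(a - q₁ - (a-c-q₁)/2 - c)
FOC: q₁* = (134 - 26)/2 = 54.00
Then: q₂* = (134 - 26 - 54.0)/2 = 27.00
Leader has first-mover advantage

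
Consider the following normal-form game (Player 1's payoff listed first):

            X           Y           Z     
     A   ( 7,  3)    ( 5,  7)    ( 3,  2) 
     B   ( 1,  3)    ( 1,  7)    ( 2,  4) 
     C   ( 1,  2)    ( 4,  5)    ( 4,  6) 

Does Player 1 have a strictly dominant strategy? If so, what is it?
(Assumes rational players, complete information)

No strictly dominant strategy exists for Player 1

Work:
A strategy strictly dominates another if it gives a strictly higher payoff against every opponent action. Compare each pair of P1's strategies column-by-column:
  A vs B: [7 vs 1, 5 vs 1, 3 vs 2] → A strictly dominates B
  A vs C: [7 vs 1, 5 vs 4, 3 vs 4] → A does not strictly dominate C (column Z: 3 ≤ 4)
  B vs A: [1 vs 7, 1 vs 5, 2 vs 3] → B does not strictly dominate A (column X: 1 ≤ 7)
  B vs C: [1 vs 1, 1 vs 4, 2 vs 4] → B does not strictly dominate C (column X: 1 ≤ 1)
  C vs A: [1 vs 7, 4 vs 5, 4 vs 3] → C does not strictly dominate A (column X: 1 ≤ 7)
  C vs B: [1 vs 1, 4 vs 1, 4 vs 2] → C does not strictly dominate B (column X: 1 ≤ 1)
No single strategy strictly dominates all others → no strictly dominant strategy.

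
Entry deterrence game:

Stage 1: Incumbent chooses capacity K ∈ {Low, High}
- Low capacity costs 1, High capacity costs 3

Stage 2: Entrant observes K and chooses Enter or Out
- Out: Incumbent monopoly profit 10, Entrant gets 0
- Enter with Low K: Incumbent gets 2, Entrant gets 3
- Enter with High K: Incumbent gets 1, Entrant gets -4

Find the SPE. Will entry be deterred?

SPE: (High, Enter|Low, Out|High); Entry deterred. Incumbent net profit = 7

Work:
After Low K: Entrant enters (3 > 0)
After High K: Entrant stays out (-4 < 0)
Incumbent: Low → 2−1=1, High → 10−3=7
Incumbent chooses High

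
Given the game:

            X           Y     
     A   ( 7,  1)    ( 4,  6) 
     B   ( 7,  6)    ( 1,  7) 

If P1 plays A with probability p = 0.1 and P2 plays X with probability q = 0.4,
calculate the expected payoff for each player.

E[P1] = 3.58, E[P2] = 6.34

Work:
E[P1] = p·q·π₁(A,X) + p·(1-q)·π₁(A,Y) + (1-p)·q·π₁(B,X) + (1-p)·(1-q)·π₁(B,Y)
= 0.1·0.4·7 + 0.1·0.6·4 + 0.9·0.4·7 + 0.9·0.6·1
= 3.58

E[P2] = 6.34 (similar calculation)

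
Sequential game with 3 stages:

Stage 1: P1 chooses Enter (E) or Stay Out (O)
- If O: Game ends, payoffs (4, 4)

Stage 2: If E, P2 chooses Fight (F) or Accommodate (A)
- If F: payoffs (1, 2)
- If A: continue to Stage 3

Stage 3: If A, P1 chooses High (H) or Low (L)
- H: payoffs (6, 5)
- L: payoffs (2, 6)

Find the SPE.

SPE: (E, A, H); Outcome (6, 5)

Work:
Stage 3: P1 chooses H (6 vs 2)
Stage 2: P2: F->2, A->5 (anticipating H). Choose A
Stage 1: P1: O->4, E->6 (anticipating A, H). Choose E
SPE path: E -> A -> H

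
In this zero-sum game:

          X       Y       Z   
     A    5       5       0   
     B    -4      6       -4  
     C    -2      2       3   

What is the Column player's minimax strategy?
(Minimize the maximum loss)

Column should play Z, value = 3

Work:
Column player minimizes Row's maximum payoff:
Column X: max payoff to Row = 5
Column Y: max payoff to Row = 6
Column Z: max payoff to Row = 3
Minimum is 3, achieved by column Z.
Minimax strategy: Z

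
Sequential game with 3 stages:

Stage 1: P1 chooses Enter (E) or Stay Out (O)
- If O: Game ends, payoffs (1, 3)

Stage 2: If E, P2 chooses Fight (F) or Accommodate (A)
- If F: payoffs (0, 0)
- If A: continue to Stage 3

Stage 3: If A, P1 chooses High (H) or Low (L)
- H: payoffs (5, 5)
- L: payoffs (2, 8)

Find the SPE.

SPE: (E, A, H); Outcome (5, 5)

Work:
Stage 3: P1 chooses H (5 vs 2)
Stage 2: P2: F->0, A->5 (anticipating H). Choose A
Stage 1: P1: O->1, E->5 (anticipating A, H). Choose E
SPE path: E -> A -> H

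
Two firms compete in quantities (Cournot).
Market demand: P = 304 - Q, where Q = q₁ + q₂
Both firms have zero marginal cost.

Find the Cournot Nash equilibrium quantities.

q₁* = q₂* = 101.33; P* = 101.33

Work:
Profit: π_i = P·q_i = (a - q_i - q_j)·q_i
FOC: ∂π_i/∂q_i = a - 2q_i - q_j = 0
Reaction function: q_i = (304 - q_j)/2
Symmetry: q* = 304/3 = 101.33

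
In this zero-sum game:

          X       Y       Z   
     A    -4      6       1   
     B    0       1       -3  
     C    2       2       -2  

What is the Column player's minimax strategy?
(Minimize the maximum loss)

Column should play Z, value = 1

Work:
Column player minimizes Row's maximum payoff:
Column X: max payoff to Row = 2
Column Y: max payoff to Row = 6
Column Z: max payoff to Row = 1
Minimum is 1, achieved by column Z.
Minimax strategy: Z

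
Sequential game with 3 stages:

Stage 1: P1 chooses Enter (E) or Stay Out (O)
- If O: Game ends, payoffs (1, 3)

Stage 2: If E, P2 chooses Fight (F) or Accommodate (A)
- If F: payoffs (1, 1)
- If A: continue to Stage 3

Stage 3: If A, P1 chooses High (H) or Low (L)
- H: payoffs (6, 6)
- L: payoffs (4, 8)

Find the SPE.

SPE: (E, A, H); Outcome (6, 6)

Work:
Stage 3: P1 chooses H (6 vs 4)
Stage 2: P2: F->1, A->6 (anticipating H). Choose A
Stage 1: P1: O->1, E->6 (anticipating A, H). Choose E
SPE path: E -> A -> H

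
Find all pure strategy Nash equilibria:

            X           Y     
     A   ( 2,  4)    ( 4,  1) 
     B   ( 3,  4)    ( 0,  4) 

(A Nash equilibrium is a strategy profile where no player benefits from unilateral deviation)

Nash equilibrium: (B, X)

Work:
Best responses:
  P1 vs X: payoffs [2, 3] → best response B (payoff 3)
  P1 vs Y: payoffs [4, 0] → best response A (payoff 4)
  P2 vs A: payoffs [4, 1] → best response X (payoff 4)
  P2 vs B: payoffs [4, 4] → best response X/Y (payoff 4)
Mutual best responses: (B,X) → Nash equilibria.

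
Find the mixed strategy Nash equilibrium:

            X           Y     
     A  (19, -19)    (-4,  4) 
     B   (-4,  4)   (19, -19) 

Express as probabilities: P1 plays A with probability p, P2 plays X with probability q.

p = 0.5, q = 0.5

Work:
Find probabilities that make opponent indifferent:
P2 chooses q to make P1 indifferent between A and B
P1 chooses p to make P2 indifferent between X and Y
Mixed NE: P1 plays (A: 0.5, B: 0.5), P2 plays (X: 0.5, Y: 0.5)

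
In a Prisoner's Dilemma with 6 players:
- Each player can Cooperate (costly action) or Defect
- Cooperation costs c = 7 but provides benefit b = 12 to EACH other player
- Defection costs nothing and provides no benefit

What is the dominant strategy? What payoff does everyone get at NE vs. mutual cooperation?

Dominant: Defect; NE payoff = 0; Coop payoff = 53

Work:
Defect dominates (saves cost c = 7, benefit to others is external)
NE: All defect → everyone gets 0
If all cooperate: each receives (5)×12 - 7 = 53
Social dilemma: 53 > 0 but NE gives 0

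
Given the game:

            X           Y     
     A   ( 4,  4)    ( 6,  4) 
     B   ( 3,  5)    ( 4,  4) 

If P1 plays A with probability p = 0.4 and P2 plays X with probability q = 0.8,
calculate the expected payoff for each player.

E[P1] = 3.68, E[P2] = 4.48

Work:
E[P1] = p·q·π₁(A,X) + p·(1-q)·π₁(A,Y) + (1-p)·q·π₁(B,X) + (1-p)·(1-q)·π₁(B,Y)
= 0.4·0.8·4 + 0.4·0.2·6 + 0.6·0.8·3 + 0.6·0.2·4
= 3.68

E[P2] = 4.48 (similar calculation)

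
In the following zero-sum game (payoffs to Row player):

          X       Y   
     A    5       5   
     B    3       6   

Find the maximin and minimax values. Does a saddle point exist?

Maximin = 5, Minimax = 5, Saddle: True

Work:
Row minimums: [5, 3] → maximin = 5
Column maximums: [5, 6] → minimax = 5
Saddle point exists! Game value = 5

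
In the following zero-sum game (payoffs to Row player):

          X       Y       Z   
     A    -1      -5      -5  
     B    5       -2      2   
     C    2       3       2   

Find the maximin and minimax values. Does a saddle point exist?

Maximin = 2, Minimax = 2, Saddle: True

Work:
Row minimums: [-5, -2, 2] → maximin = 2
Column maximums: [5, 3, 2] → minimax = 2
Saddle point exists! Game value = 2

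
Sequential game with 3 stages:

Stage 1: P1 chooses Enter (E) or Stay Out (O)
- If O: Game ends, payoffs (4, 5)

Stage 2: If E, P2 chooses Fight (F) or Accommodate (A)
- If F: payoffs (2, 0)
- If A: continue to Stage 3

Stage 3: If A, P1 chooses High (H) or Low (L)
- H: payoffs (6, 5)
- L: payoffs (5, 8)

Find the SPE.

SPE: (E, A, H); Outcome (6, 5)

Work:
Stage 3: P1 chooses H (6 vs 5)
Stage 2: P2: F->0, A->5 (anticipating H). Choose A
Stage 1: P1: O->4, E->6 (anticipating A, H). Choose E
SPE path: E -> A -> H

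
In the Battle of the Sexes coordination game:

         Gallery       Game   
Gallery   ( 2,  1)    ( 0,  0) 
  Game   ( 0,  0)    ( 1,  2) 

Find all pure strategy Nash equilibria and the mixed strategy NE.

Pure NE: (Gallery, Gallery) and (Game, Game); Mixed NE: p = 0.6667, q = 0.3333

Work:
Check pure NE:
(Gallery, Gallery): (2, 1) - no unilateral deviation beneficial
(Game, Game): (1, 2) - no unilateral deviation beneficial
Mixed NE: P1 plays Gallery with p = 0.6667, P2 plays Gallery with q = 0.3333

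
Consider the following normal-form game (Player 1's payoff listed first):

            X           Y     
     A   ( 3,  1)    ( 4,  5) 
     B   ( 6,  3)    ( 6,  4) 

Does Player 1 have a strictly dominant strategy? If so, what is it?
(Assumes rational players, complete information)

Yes, Player 1's strictly dominant strategy is B

Work:
A strategy strictly dominates another if it gives a strictly higher payoff against every opponent action. Compare each pair of P1's strategies column-by-column:
  A vs B: [3 vs 6, 4 vs 6] → A does not strictly dominate B (column X: 3 ≤ 6)
  B vs A: [6 vs 3, 6 vs 4] → B strictly dominates A
B strictly dominates every other strategy → strictly dominant.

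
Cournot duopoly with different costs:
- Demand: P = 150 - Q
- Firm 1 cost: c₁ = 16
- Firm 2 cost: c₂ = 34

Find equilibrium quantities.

q₁* = 50.67, q₂* = 32.67

Work:
Reaction: q₁ = (150 - 16 - q₂)/2
Reaction: q₂ = (150 - 34 - q₁)/2
Solve simultaneously:
q₁* = (150 - 2×16 + 34)/3 = 50.67
q₂* = (150 - 2×34 + 16)/3 = 32.67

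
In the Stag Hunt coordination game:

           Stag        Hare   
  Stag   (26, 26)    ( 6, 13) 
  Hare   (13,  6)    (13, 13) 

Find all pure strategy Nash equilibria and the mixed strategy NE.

Pure NE: (Stag, Stag) and (Hare, Hare); Mixed NE: p = 0.35, q = 0.35

Work:
Check pure NE:
(Stag, Stag): (26, 26) - no unilateral deviation beneficial
(Hare, Hare): (13, 13) - no unilateral deviation beneficial
Mixed NE: P1 plays Stag with p = 0.35, P2 plays Stag with q = 0.35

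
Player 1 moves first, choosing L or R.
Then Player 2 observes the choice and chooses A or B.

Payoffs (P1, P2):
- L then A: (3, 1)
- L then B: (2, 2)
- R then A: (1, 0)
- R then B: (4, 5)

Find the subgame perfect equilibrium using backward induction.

P1 plays R, P2 plays B after L and B after R; Payoff (4, 5)

Work:
Backward induction:
After L: P2 chooses B → P1 gets 2
After R: P2 chooses B → P1 gets 4
P1 chooses R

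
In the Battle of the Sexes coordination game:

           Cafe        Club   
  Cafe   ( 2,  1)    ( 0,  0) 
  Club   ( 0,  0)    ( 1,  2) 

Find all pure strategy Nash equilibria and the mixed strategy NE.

Pure NE: (Cafe, Cafe) and (Club, Club); Mixed NE: p = 0.6667, q = 0.3333

Work:
Check pure NE:
(Cafe, Cafe): (2, 1) - no unilateral deviation beneficial
(Club, Club): (1, 2) - no unilateral deviation beneficial
Mixed NE: P1 plays Cafe with p = 0.6667, P2 plays Cafe with q = 0.3333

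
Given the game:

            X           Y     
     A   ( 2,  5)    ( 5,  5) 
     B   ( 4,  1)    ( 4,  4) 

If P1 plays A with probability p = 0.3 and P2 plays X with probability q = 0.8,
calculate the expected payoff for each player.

E[P1] = 3.58, E[P2] = 2.62

Work:
E[P1] = p·q·π₁(A,X) + p·(1-q)·π₁(A,Y) + (1-p)·q·π₁(B,X) + (1-p)·(1-q)·π₁(B,Y)
= 0.3·0.8·2 + 0.3·0.2·5 + 0.7·0.8·4 + 0.7·0.2·4
= 3.58

E[P2] = 2.62 (similar calculation)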